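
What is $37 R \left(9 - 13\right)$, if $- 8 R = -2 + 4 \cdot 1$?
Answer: $37$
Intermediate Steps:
$R = - \frac{1}{4}$ ($R = - \frac{-2 + 4 \cdot 1}{8} = - \frac{-2 + 4}{8} = \left(- \frac{1}{8}\right) 2 = - \frac{1}{4} \approx -0.25$)
$37 R \left(9 - 13\right) = 37 \left(- \frac{1}{4}\right) \left(9 - 13\right) = - \frac{37 \left(9 - 13\right)}{4} = \left(- \frac{37}{4}\right) \left(-4\right) = 37$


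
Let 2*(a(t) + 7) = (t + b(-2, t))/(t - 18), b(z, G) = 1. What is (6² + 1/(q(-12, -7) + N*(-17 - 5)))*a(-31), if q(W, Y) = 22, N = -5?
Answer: -7954/33 ≈ -241.03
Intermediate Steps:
a(t) = -7 + (1 + t)/(2*(-18 + t)) (a(t) = -7 + ((t + 1)/(t - 18))/2 = -7 + ((1 + t)/(-18 + t))/2 = -7 + (1 + t)/(2*(-18 + t)))
(6² + 1/(q(-12, -7) + N*(-17 - 5)))*a(-31) = (6² + 1/(22 - 5*(-17 - 5)))*((253 - 13*(-31))/(2*(-18 - 31))) = (36 + 1/(22 - 5*(-22)))*((½)*(253 + 403)/(-49)) = (36 + 1/(22 + 110))*((½)*(-1/49)*656) = (36 + 1/132)*(-328/49) = (4753/132)*(-328/49) = -7954/33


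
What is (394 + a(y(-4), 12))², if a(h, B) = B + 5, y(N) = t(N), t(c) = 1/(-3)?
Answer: 168921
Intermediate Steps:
t(c) = -⅓
y(N) = -⅓
a(h, B) = 5 + B
(394 + a(y(-4), 12))² = (394 + (5 + 12))² = (394 + 17)² = 411² = 168921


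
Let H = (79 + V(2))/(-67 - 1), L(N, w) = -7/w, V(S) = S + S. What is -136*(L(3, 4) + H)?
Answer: 404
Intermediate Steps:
V(S) = 2*S
H = -83/68 (H = (79 + 2*2)/(-67 - 1) = (79 + 4)/(-68) = 83*(-1/68) = -83/68 ≈ -1.2206)
-136*(L(3, 4) + H) = -136*(-7/4 - 83/68) = -136*(-101/34) = 404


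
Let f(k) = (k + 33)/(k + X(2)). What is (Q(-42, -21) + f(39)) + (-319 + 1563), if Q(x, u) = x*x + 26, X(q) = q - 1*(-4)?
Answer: 15178/5 ≈ 3035.6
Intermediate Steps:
X(q) = 4 + q (X(q) = q + 4 = 4 + q)
f(k) = (33 + k)/(6 + k) (f(k) = (k + 33)/(k + (4 + 2)) = (33 + k)/(k + 6) = (33 + k)/(6 + k))
Q(x, u) = 26 + x² (Q(x, u) = x² + 26 = 26 + x²)
(Q(-42, -21) + f(39)) + (-319 + 1563) = ((26 + (-42)²) + (33 + 39)/(6 + 39)) + (-319 + 1563) = ((26 + 1764) + 72/45) + 1244 = (1790 + (1/45)*72) + 1244 = (1790 + 8/5) + 1244 = 8958/5 + 1244 = 15178/5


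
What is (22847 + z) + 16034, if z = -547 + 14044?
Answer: 52378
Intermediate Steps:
z = 13497
(22847 + z) + 16034 = (22847 + 13497) + 16034 = 36344 + 16034 = 52378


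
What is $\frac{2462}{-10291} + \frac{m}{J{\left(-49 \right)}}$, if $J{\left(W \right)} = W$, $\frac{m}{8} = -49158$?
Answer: $\frac{4046959186}{504259} \approx 8025.6$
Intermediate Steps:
$m = -393264$ ($m = 8 \left(-49158\right) = -393264$)
$\frac{2462}{-10291} + \frac{m}{J{\left(-49 \right)}} = \frac{2462}{-10291} - \frac{393264}{-49} = 2462 \left(- \frac{1}{10291}\right) - - \frac{393264}{49} = - \frac{2462}{10291} + \frac{393264}{49} = \frac{4046959186}{504259}$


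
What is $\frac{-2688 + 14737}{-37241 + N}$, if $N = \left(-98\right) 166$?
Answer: $- \frac{12049}{53509} \approx -0.22518$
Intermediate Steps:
$N = -16268$
$\frac{-2688 + 14737}{-37241 + N} = \frac{-2688 + 14737}{-37241 - 16268} = \frac{12049}{-53509} = 12049 \left(- \frac{1}{53509}\right) = - \frac{12049}{53509}$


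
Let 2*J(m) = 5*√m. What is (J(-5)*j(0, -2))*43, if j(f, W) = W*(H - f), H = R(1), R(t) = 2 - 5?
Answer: 645*I*√5 ≈ 1442.3*I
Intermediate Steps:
R(t) = -3
J(m) = 5*√m/2 (J(m) = (5*√m)/2 = 5*√m/2)
H = -3
j(f, W) = W*(-3 - f)
(J(-5)*j(0, -2))*43 = ((5*√(-5)/2)*(-1*(-2)*(3 + 0)))*43 = ((5*(I*√5)/2)*(-1*(-2)*3))*43 = ((5*I*√5/2)*6)*43 = (15*I*√5)*43 = 645*I*√5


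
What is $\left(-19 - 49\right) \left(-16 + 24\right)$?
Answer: $-544$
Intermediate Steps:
$\left(-19 - 49\right) \left(-16 + 24\right) = \left(-68\right) 8 = -544$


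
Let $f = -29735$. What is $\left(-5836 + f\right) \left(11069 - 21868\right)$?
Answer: $384131229$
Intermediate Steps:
$\left(-5836 + f\right) \left(11069 - 21868\right) = \left(-5836 - 29735\right) \left(11069 - 21868\right) = \left(-35571\right) \left(-10799\right) = 384131229$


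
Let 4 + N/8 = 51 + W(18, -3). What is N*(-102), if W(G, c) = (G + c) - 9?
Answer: -43248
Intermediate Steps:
W(G, c) = -9 + G + c
N = 424 (N = -32 + 8*(51 + (-9 + 18 - 3)) = -32 + 8*(51 + 6) = -32 + 8*57 = -32 + 456 = 424)
N*(-102) = 424*(-102) = -43248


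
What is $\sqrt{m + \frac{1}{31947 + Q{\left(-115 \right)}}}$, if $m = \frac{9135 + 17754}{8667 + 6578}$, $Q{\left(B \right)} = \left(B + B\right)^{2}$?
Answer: $\frac{2 \sqrt{737764872285820855}}{1293492515} \approx 1.3281$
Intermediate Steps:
$Q{\left(B \right)} = 4 B^{2}$ ($Q{\left(B \right)} = \left(2 B\right)^{2} = 4 B^{2}$)
$m = \frac{26889}{15245} \approx 1.7638$
$\sqrt{m + \frac{1}{31947 + Q{\left(-115 \right)}}} = \sqrt{\frac{26889}{15245} + \frac{1}{31947 + 4 \left(-115\right)^{2}}} = \sqrt{\frac{26889}{15245} + \frac{1}{31947 + 4 \cdot 13225}} = \sqrt{\frac{26889}{15245} + \frac{1}{31947 + 52900}} = \sqrt{\frac{26889}{15245} + \frac{1}{84847}} = \sqrt{\frac{2281466228}{1293492515}} = \frac{2 \sqrt{737764872285820855}}{1293492515}$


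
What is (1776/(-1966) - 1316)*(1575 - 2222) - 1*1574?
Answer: 836004610/983 ≈ 8.5046e+5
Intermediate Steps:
(1776/(-1966) - 1316)*(1575 - 2222) - 1*1574 = (1776*(-1/1966) - 1316)*(-647) - 1574 = (-888/983 - 1316)*(-647) - 1574 = -1294516/983*(-647) - 1574 = 837551852/983 - 1574 = 836004610/983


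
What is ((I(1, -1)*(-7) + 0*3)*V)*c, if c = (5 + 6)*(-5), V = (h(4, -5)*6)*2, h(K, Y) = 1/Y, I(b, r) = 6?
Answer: -5544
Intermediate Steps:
V = -12/5 (V = (6/(-5))*2 = -1/5*6*2 = -6/5*2 = -12/5 ≈ -2.4000)
c = -55 (c = 11*(-5) = -55)
((I(1, -1)*(-7) + 0*3)*V)*c = ((6*(-7) + 0*3)*(-12/5))*(-55) = ((-42 + 0)*(-12/5))*(-55) = -42*(-12/5)*(-55) = (504/5)*(-55) = -5544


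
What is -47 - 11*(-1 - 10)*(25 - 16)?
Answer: 1042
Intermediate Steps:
-47 - 11*(-1 - 10)*(25 - 16) = -47 - (-121)*9 = -47 - 11*(-99) = -47 + 1089 = 1042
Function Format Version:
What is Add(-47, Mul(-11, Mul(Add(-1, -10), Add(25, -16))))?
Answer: 1042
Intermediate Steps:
Add(-47, Mul(-11, Mul(Add(-1, -10), Add(25, -16)))) = Add(-47, Mul(-11, Mul(-11, 9))) = Add(-47, Mul(-11, -99)) = Add(-47, 1089) = 1042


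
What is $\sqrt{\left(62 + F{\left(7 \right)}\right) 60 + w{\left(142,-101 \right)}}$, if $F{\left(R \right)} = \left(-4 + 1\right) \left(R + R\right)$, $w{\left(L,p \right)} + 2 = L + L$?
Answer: $\sqrt{1482} \approx 38.497$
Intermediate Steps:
$w{\left(L,p \right)} = -2 + 2 L$ ($w{\left(L,p \right)} = -2 + \left(L + L\right) = -2 + 2 L$)
$F{\left(R \right)} = - 6 R$ ($F{\left(R \right)} = - 3 \cdot 2 R = - 6 R$)
$\sqrt{\left(62 + F{\left(7 \right)}\right) 60 + w{\left(142,-101 \right)}} = \sqrt{\left(62 - 42\right) 60 + \left(-2 + 2 \cdot 142\right)} = \sqrt{\left(62 - 42\right) 60 + \left(-2 + 284\right)} = \sqrt{20 \cdot 60 + 282} = \sqrt{1200 + 282} = \sqrt{1482}$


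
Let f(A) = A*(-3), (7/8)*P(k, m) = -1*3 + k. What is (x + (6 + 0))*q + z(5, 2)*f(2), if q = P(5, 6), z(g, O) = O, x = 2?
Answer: 44/7 ≈ 6.2857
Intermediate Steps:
P(k, m) = -24/7 + 8*k/7 (P(k, m) = 8*(-1*3 + k)/7 = 8*(-3 + k)/7 = -24/7 + 8*k/7)
q = 16/7 (q = -24/7 + (8/7)*5 = -24/7 + 40/7 = 16/7 ≈ 2.2857)
f(A) = -3*A
(x + (6 + 0))*q + z(5, 2)*f(2) = (2 + (6 + 0))*(16/7) + 2*(-3*2) = (2 + 6)*(16/7) + 2*(-6) = 8*(16/7) - 12 = 128/7 - 12 = 44/7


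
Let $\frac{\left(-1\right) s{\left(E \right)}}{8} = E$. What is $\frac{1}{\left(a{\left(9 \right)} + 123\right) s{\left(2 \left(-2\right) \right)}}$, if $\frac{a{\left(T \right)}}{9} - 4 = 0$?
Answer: $\frac{1}{5088} \approx 0.00019654$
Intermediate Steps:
$a{\left(T \right)} = 36$ ($a{\left(T \right)} = 36 + 9 \cdot 0 = 36 + 0 = 36$)
$s{\left(E \right)} = - 8 E$
$\frac{1}{\left(a{\left(9 \right)} + 123\right) s{\left(2 \left(-2\right) \right)}} = \frac{1}{\left(36 + 123\right) \left(- 8 \cdot 2 \left(-2\right)\right)} = \frac{1}{159 \left(\left(-8\right) \left(-4\right)\right)} = \frac{1}{159 \cdot 32} = \frac{1}{5088}$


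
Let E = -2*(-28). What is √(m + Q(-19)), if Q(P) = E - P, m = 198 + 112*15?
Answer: 3*√217 ≈ 44.193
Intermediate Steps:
E = 56
m = 1878 (m = 198 + 1680 = 1878)
Q(P) = 56 - P
√(m + Q(-19)) = √(1878 + (56 - 1*(-19))) = √(1878 + (56 + 19)) = √(1878 + 75) = √1953 = 3*√217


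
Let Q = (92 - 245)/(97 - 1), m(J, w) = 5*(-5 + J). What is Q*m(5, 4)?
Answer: 0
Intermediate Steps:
m(J, w) = -25 + 5*J
Q = -51/32 (Q = -153/96 = -153*1/96 = -51/32 ≈ -1.5938)
Q*m(5, 4) = -51*(-25 + 5*5)/32 = -51*(-25 + 25)/32 = -51/32*0 = 0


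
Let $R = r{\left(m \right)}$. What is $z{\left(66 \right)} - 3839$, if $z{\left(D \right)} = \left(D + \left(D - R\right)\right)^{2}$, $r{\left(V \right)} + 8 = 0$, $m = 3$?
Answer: $15761$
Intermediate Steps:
$r{\left(V \right)} = -8$ ($r{\left(V \right)} = -8 + 0 = -8$)
$R = -8$
$z{\left(D \right)} = \left(8 + 2 D\right)^{2}$ ($z{\left(D \right)} = \left(D + \left(D - -8\right)\right)^{2} = \left(D + \left(D + 8\right)\right)^{2} = \left(D + \left(8 + D\right)\right)^{2} = \left(8 + 2 D\right)^{2}$)
$z{\left(66 \right)} - 3839 = 4 \left(4 + 66\right)^{2} - 3839 = 4 \cdot 70^{2} - 3839 = 4 \cdot 4900 - 3839 = 19600 - 3839 = 15761$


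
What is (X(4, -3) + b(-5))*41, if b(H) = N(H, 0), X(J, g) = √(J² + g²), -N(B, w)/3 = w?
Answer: 205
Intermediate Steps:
N(B, w) = -3*w
b(H) = 0 (b(H) = -3*0 = 0)
(X(4, -3) + b(-5))*41 = (√(4² + (-3)²) + 0)*41 = (√(16 + 9) + 0)*41 = (√25 + 0)*41 = (5 + 0)*41 = 5*41 = 205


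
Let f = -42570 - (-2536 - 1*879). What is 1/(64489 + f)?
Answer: 1/25334 ≈ 3.9473e-5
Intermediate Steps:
f = -39155 (f = -42570 - (-2536 - 879) = -42570 - 1*(-3415) = -42570 + 3415 = -39155)
1/(64489 + f) = 1/(64489 - 39155) = 1/25334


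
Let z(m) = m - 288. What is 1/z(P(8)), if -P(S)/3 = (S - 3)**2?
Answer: -1/363 ≈ -0.0027548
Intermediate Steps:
P(S) = -3*(-3 + S)**2 (P(S) = -3*(S - 3)**2 = -3*(-3 + S)**2)
z(m) = -288 + m
1/z(P(8)) = 1/(-288 - 3*(-3 + 8)**2) = 1/(-288 - 3*5**2) = 1/(-288 - 3*25) = 1/(-288 - 75) = 1/(-363) = -1/363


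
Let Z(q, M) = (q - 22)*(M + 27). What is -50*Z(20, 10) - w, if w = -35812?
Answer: 39512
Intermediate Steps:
Z(q, M) = (-22 + q)*(27 + M)
-50*Z(20, 10) - w = -50*(-594 - 22*10 + 27*20 + 10*20) - 1*(-35812) = -50*(-594 - 220 + 540 + 200) + 35812 = -50*(-74) + 35812 = 3700 + 35812 = 39512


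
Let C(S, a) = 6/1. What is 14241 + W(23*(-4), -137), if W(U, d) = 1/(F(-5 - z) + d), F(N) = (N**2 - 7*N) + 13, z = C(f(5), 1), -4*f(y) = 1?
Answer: 1053835/74 ≈ 14241.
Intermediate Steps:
f(y) = -1/4 (f(y) = -1/4*1 = -1/4)
C(S, a) = 6 (C(S, a) = 6*1 = 6)
z = 6
F(N) = 13 + N**2 - 7*N
W(U, d) = 1/(211 + d) (W(U, d) = 1/((13 + (-5 - 1*6)**2 - 7*(-5 - 1*6)) + d) = 1/((13 + (-5 - 6)**2 - 7*(-5 - 6)) + d) = 1/((13 + (-11)**2 - 7*(-11)) + d) = 1/((13 + 121 + 77) + d) = 1/(211 + d))
14241 + W(23*(-4), -137) = 14241 + 1/(211 - 137) = 14241 + 1/74 = 1053835/74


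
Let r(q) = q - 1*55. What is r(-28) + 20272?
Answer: 20189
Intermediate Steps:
r(q) = -55 + q (r(q) = q - 55 = -55 + q)
r(-28) + 20272 = (-55 - 28) + 20272 = -83 + 20272 = 20189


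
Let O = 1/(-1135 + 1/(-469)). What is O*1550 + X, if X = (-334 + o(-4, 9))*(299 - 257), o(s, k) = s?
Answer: -3778742443/266158 ≈ -14197.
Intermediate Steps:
X = -14196 (X = (-334 - 4)*(299 - 257) = -338*42 = -14196)
O = -469/532316 (O = 1/(-1135 - 1/469) = 1/(-532316/469) = -469/532316 ≈ -0.00088106)
O*1550 + X = -469/532316*1550 - 14196 = -363475/266158 - 14196 = -3778742443/266158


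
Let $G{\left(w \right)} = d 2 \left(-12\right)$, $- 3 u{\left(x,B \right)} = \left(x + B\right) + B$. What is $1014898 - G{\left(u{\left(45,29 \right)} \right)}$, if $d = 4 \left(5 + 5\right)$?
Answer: $1015858$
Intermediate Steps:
$d = 40$ ($d = 4 \cdot 10 = 40$)
$u{\left(x,B \right)} = - \frac{2 B}{3} - \frac{x}{3}$ ($u{\left(x,B \right)} = - \frac{\left(x + B\right) + B}{3} = - \frac{\left(B + x\right) + B}{3} = - \frac{x + 2 B}{3} = - \frac{2 B}{3} - \frac{x}{3}$)
$G{\left(w \right)} = -960$ ($G{\left(w \right)} = 40 \cdot 2 \left(-12\right) = 80 \left(-12\right) = -960$)
$1014898 - G{\left(u{\left(45,29 \right)} \right)} = 1014898 - -960 = 1014898 + 960 = 1015858$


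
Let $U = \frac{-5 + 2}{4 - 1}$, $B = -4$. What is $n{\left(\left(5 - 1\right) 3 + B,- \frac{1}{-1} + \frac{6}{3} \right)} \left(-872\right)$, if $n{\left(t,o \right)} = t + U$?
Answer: $-6104$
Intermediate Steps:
$U = -1$ ($U = - \frac{3}{3} = \left(-3\right) \frac{1}{3} = -1$)
$n{\left(t,o \right)} = -1 + t$ ($n{\left(t,o \right)} = t - 1 = -1 + t$)
$n{\left(\left(5 - 1\right) 3 + B,- \frac{1}{-1} + \frac{6}{3} \right)} \left(-872\right) = \left(-1 - \left(4 - \left(5 - 1\right) 3\right)\right) \left(-872\right) = \left(-1 + \left(4 \cdot 3 - 4\right)\right) \left(-872\right) = \left(-1 + \left(12 - 4\right)\right) \left(-872\right) = \left(-1 + 8\right) \left(-872\right) = 7 \left(-872\right) = -6104$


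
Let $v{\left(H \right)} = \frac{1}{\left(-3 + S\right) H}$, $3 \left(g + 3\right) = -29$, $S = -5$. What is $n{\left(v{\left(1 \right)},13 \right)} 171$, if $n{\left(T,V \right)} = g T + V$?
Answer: $\frac{9975}{4} \approx 2493.8$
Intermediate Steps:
$g = - \frac{38}{3}$ ($g = -3 + \frac{1}{3} \left(-29\right) = -3 - \frac{29}{3} = - \frac{38}{3} \approx -12.667$)
$v{\left(H \right)} = - \frac{1}{8 H}$ ($v{\left(H \right)} = \frac{1}{\left(-3 - 5\right) H} = \frac{1}{\left(-8\right) H} = - \frac{1}{8 H}$)
$n{\left(T,V \right)} = V - \frac{38 T}{3}$ ($n{\left(T,V \right)} = - \frac{38 T}{3} + V = V - \frac{38 T}{3}$)
$n{\left(v{\left(1 \right)},13 \right)} 171 = \left(13 - \frac{38 \left(- \frac{1}{8 \cdot 1}\right)}{3}\right) 171 = \left(13 - \frac{38 \left(\left(- \frac{1}{8}\right) 1\right)}{3}\right) 171 = \left(13 - - \frac{19}{12}\right) 171 = \left(13 + \frac{19}{12}\right) 171 = \frac{175}{12} \cdot 171 = \frac{9975}{4}$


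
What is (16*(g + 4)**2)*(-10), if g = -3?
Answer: -160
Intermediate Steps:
(16*(g + 4)**2)*(-10) = (16*(-3 + 4)**2)*(-10) = (16*1**2)*(-10) = (16*1)*(-10) = 16*(-10) = -160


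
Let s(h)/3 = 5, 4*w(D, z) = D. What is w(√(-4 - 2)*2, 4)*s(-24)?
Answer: 15*I*√6/2 ≈ 18.371*I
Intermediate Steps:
w(D, z) = D/4
s(h) = 15 (s(h) = 3*5 = 15)
w(√(-4 - 2)*2, 4)*s(-24) = ((√(-4 - 2)*2)/4)*15 = ((√(-6)*2)/4)*15 = (((I*√6)*2)/4)*15 = ((2*I*√6)/4)*15 = (I*√6/2)*15 = 15*I*√6/2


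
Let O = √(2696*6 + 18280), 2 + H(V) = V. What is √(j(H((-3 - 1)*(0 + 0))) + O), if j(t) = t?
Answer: √(-2 + 2*√8614) ≈ 13.551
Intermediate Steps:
H(V) = -2 + V
O = 2*√8614 (O = √(16176 + 18280) = √34456 = 2*√8614 ≈ 185.62)
√(j(H((-3 - 1)*(0 + 0))) + O) = √((-2 + (-3 - 1)*(0 + 0)) + 2*√8614) = √((-2 - 4*0) + 2*√8614) = √((-2 + 0) + 2*√8614) = √(-2 + 2*√8614)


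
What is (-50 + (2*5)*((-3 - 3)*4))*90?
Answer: -26100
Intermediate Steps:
(-50 + (2*5)*((-3 - 3)*4))*90 = (-50 + 10*(-6*4))*90 = (-50 + 10*(-24))*90 = (-50 - 240)*90 = -290*90 = -26100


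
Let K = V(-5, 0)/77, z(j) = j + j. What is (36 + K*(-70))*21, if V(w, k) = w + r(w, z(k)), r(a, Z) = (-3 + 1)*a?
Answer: 7266/11 ≈ 660.54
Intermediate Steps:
z(j) = 2*j
r(a, Z) = -2*a
V(w, k) = -w (V(w, k) = w - 2*w = -w)
K = 5/77 (K = -1*(-5)/77 = 5*(1/77) = 5/77 ≈ 0.064935)
(36 + K*(-70))*21 = (36 + (5/77)*(-70))*21 = (36 - 50/11)*21 = (346/11)*21 = 7266/11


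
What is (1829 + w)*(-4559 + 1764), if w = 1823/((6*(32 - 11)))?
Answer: -649214215/126 ≈ -5.1525e+6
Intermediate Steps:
w = 1823/126 (w = 1823/((6*21)) = 1823/126 ≈ 14.468)
(1829 + w)*(-4559 + 1764) = (1829 + 1823/126)*(-4559 + 1764) = (232277/126)*(-2795) = -649214215/126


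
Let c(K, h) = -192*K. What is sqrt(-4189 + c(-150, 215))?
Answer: sqrt(24611) ≈ 156.88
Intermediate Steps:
sqrt(-4189 + c(-150, 215)) = sqrt(-4189 - 192*(-150)) = sqrt(-4189 + 28800) = sqrt(24611)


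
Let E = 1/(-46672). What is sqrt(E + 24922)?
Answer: sqrt(3392936503611)/11668 ≈ 157.87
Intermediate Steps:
E = -1/46672 ≈ -2.1426e-5
sqrt(E + 24922) = sqrt(-1/46672 + 24922) = sqrt(1163159583/46672) = sqrt(3392936503611)/11668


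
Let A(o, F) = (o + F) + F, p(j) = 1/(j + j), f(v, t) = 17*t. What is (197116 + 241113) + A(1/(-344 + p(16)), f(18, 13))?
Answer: 4828451665/11007 ≈ 4.3867e+5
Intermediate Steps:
p(j) = 1/(2*j)
A(o, F) = o + 2*F (A(o, F) = (F + o) + F = o + 2*F)
(197116 + 241113) + A(1/(-344 + p(16)), f(18, 13)) = (197116 + 241113) + (1/(-344 + (½)/16) + 2*(17*13)) = 438229 + (1/(-344 + (½)*(1/16)) + 2*221) = 438229 + (1/(-344 + 1/32) + 442) = 438229 + (1/(-11007/32) + 442) = 438229 + (-32/11007 + 442) = 438229 + 4865062/11007 = 4828451665/11007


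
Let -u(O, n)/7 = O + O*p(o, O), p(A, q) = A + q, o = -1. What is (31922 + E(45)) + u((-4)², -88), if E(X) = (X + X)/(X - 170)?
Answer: 753232/25 ≈ 30129.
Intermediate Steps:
E(X) = 2*X/(-170 + X) (E(X) = (2*X)/(-170 + X) = 2*X/(-170 + X))
u(O, n) = -7*O - 7*O*(-1 + O) (u(O, n) = -7*(O + O*(-1 + O)) = -7*O - 7*O*(-1 + O))
(31922 + E(45)) + u((-4)², -88) = (31922 + 2*45/(-170 + 45)) - 7*((-4)²)² = (31922 + 2*45/(-125)) - 7*16² = (31922 + 2*45*(-1/125)) - 7*256 = (31922 - 18/25) - 1792 = 798032/25 - 1792 = 753232/25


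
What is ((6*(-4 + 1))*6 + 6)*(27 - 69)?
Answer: 4284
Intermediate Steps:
((6*(-4 + 1))*6 + 6)*(27 - 69) = ((6*(-3))*6 + 6)*(-42) = (-18*6 + 6)*(-42) = (-108 + 6)*(-42) = -102*(-42) = 4284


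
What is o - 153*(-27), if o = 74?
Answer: 4205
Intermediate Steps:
o - 153*(-27) = 74 - 153*(-27) = 74 + 4131 = 4205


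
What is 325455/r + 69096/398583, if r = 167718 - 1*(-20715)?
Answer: 5286696179/2781710757 ≈ 1.9005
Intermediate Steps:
r = 188433 (r = 167718 + 20715 = 188433)
325455/r + 69096/398583 = 325455/188433 + 69096/398583 = 325455*(1/188433) + 69096*(1/398583) = 108485/62811 + 23032/132861 = 5286696179/2781710757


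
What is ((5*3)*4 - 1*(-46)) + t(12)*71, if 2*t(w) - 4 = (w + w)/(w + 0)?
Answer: 319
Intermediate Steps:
t(w) = 3 (t(w) = 2 + ((w + w)/(w + 0))/2 = 2 + ((2*w)/w)/2 = 2 + (½)*2 = 2 + 1 = 3)
((5*3)*4 - 1*(-46)) + t(12)*71 = ((5*3)*4 - 1*(-46)) + 3*71 = (15*4 + 46) + 213 = (60 + 46) + 213 = 106 + 213 = 319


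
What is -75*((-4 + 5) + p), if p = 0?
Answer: -75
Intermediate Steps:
-75*((-4 + 5) + p) = -75*((-4 + 5) + 0) = -75*(1 + 0) = -75*1 = -75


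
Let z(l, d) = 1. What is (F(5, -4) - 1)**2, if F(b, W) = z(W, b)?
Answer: 0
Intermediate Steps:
F(b, W) = 1
(F(5, -4) - 1)**2 = (1 - 1)**2 = 0**2 = 0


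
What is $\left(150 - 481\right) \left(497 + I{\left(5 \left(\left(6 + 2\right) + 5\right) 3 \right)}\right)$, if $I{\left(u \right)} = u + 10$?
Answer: $-232362$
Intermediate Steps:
$I{\left(u \right)} = 10 + u$
$\left(150 - 481\right) \left(497 + I{\left(5 \left(\left(6 + 2\right) + 5\right) 3 \right)}\right) = \left(150 - 481\right) \left(497 + \left(10 + 5 \left(\left(6 + 2\right) + 5\right) 3\right)\right) = - 331 \left(497 + \left(10 + 5 \left(8 + 5\right) 3\right)\right) = - 331 \left(497 + \left(10 + 5 \cdot 13 \cdot 3\right)\right) = - 331 \left(497 + \left(10 + 65 \cdot 3\right)\right) = - 331 \left(497 + \left(10 + 195\right)\right) = - 331 \left(497 + 205\right) = \left(-331\right) 702 = -232362$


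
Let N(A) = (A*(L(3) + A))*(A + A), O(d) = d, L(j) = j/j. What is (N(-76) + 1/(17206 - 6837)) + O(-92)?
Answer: -8984655547/10369 ≈ -8.6649e+5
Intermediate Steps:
L(j) = 1
N(A) = 2*A²*(1 + A) (N(A) = (A*(1 + A))*(A + A) = (A*(1 + A))*(2*A) = 2*A²*(1 + A))
(N(-76) + 1/(17206 - 6837)) + O(-92) = (2*(-76)²*(1 - 76) + 1/(17206 - 6837)) - 92 = (2*5776*(-75) + 1/10369) - 92 = (-866400 + 1/10369) - 92 = -8983701599/10369 - 92 = -8984655547/10369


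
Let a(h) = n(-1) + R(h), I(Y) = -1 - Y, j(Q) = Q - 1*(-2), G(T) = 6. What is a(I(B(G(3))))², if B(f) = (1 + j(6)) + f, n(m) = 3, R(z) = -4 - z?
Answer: 225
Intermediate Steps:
j(Q) = 2 + Q (j(Q) = Q + 2 = 2 + Q)
B(f) = 9 + f (B(f) = (1 + (2 + 6)) + f = (1 + 8) + f = 9 + f)
a(h) = -1 - h (a(h) = 3 + (-4 - h) = -1 - h)
a(I(B(G(3))))² = (-1 - (-1 - (9 + 6)))² = (-1 - (-1 - 1*15))² = (-1 - (-1 - 15))² = (-1 - 1*(-16))² = (-1 + 16)² = 15² = 225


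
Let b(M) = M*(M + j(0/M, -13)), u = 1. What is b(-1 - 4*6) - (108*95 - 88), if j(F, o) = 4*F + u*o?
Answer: -9222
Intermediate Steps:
j(F, o) = o + 4*F (j(F, o) = 4*F + 1*o = 4*F + o = o + 4*F)
b(M) = M*(-13 + M) (b(M) = M*(M + (-13 + 4*(0/M))) = M*(M + (-13 + 4*0)) = M*(M + (-13 + 0)) = M*(M - 13) = M*(-13 + M))
b(-1 - 4*6) - (108*95 - 88) = (-1 - 4*6)*(-13 + (-1 - 4*6)) - (108*95 - 88) = (-1 - 24)*(-13 + (-1 - 24)) - (10260 - 88) = -25*(-13 - 25) - 1*10172 = -25*(-38) - 10172 = 950 - 10172 = -9222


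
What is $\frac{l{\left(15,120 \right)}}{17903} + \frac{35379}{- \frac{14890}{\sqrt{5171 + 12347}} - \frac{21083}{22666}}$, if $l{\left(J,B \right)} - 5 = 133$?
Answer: $\frac{886334009813718368412}{339847465735966424749} - \frac{45106462588275060 \sqrt{17518}}{18982710480699683} \approx -311.89$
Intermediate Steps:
$l{\left(J,B \right)} = 138$ ($l{\left(J,B \right)} = 5 + 133 = 138$)
$\frac{l{\left(15,120 \right)}}{17903} + \frac{35379}{- \frac{14890}{\sqrt{5171 + 12347}} - \frac{21083}{22666}} = \frac{138}{17903} + \frac{35379}{- \frac{14890}{\sqrt{5171 + 12347}} - \frac{21083}{22666}} = 138 \cdot \frac{1}{17903} + \frac{35379}{- \frac{14890}{\sqrt{17518}} - \frac{21083}{22666}} = \frac{138}{17903} + \frac{35379}{- 14890 \frac{\sqrt{17518}}{17518} - \frac{21083}{22666}} = \frac{138}{17903} + \frac{35379}{- \frac{7445 \sqrt{17518}}{8759} - \frac{21083}{22666}} = \frac{138}{17903} + \frac{35379}{- \frac{21083}{22666} - \frac{7445 \sqrt{17518}}{8759}}$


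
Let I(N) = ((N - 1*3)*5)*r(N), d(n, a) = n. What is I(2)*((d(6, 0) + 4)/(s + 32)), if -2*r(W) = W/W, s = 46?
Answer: 25/78 ≈ 0.32051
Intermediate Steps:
r(W) = -1/2 (r(W) = -W/(2*W) = -1/2*1 = -1/2)
I(N) = 15/2 - 5*N/2 (I(N) = ((N - 1*3)*5)*(-1/2) = ((N - 3)*5)*(-1/2) = ((-3 + N)*5)*(-1/2) = (-15 + 5*N)*(-1/2) = 15/2 - 5*N/2)
I(2)*((d(6, 0) + 4)/(s + 32)) = (15/2 - 5/2*2)*((6 + 4)/(46 + 32)) = (15/2 - 5)*(10/78) = 5*(10*(1/78))/2 = (5/2)*(5/39) = 25/78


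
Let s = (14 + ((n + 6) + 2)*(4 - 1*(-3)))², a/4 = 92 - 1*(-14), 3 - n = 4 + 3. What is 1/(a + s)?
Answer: 1/2188 ≈ 0.00045704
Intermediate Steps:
n = -4 (n = 3 - (4 + 3) = 3 - 1*7 = 3 - 7 = -4)
a = 424 (a = 4*(92 - 1*(-14)) = 4*(92 + 14) = 4*106 = 424)
s = 1764 (s = (14 + ((-4 + 6) + 2)*(4 - 1*(-3)))² = (14 + (2 + 2)*(4 + 3))² = (14 + 4*7)² = (14 + 28)² = 42² = 1764)
1/(a + s) = 1/(424 + 1764) = 1/2188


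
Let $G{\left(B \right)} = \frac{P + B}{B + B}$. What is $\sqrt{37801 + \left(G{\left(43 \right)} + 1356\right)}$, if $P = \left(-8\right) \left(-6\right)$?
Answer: $\frac{3 \sqrt{32179222}}{86} \approx 197.88$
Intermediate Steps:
$P = 48$
$G{\left(B \right)} = \frac{48 + B}{2 B}$ ($G{\left(B \right)} = \frac{48 + B}{B + B} = \frac{48 + B}{2 B}$)
$\sqrt{37801 + \left(G{\left(43 \right)} + 1356\right)} = \sqrt{37801 + \left(\frac{48 + 43}{2 \cdot 43} + 1356\right)} = \sqrt{37801 + \left(\frac{1}{2} \cdot \frac{1}{43} \cdot 91 + 1356\right)} = \sqrt{37801 + \left(\frac{91}{86} + 1356\right)} = \sqrt{37801 + \frac{116707}{86}} = \sqrt{\frac{3367593}{86}} = \frac{3 \sqrt{32179222}}{86}$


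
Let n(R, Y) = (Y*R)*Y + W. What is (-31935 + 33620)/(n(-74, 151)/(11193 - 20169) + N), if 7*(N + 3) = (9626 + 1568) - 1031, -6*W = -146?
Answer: 28874160/28048729 ≈ 1.0294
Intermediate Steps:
W = 73/3 (W = -⅙*(-146) = 73/3 ≈ 24.333)
N = 10142/7 (N = -3 + ((9626 + 1568) - 1031)/7 = -3 + (11194 - 1031)/7 = -3 + (⅐)*10163 = -3 + 10163/7 = 10142/7 ≈ 1448.9)
n(R, Y) = 73/3 + R*Y² (n(R, Y) = (Y*R)*Y + 73/3 = (R*Y)*Y + 73/3 = R*Y² + 73/3 = 73/3 + R*Y²)
(-31935 + 33620)/(n(-74, 151)/(11193 - 20169) + N) = (-31935 + 33620)/((73/3 - 74*151²)/(11193 - 20169) + 10142/7) = 1685/((73/3 - 74*22801)/(-8976) + 10142/7) = 1685/((73/3 - 1687274)*(-1/8976) + 10142/7) = 1685/(-5061749/3*(-1/8976) + 10142/7) = 1685/(460159/2448 + 10142/7) = 1685/(28048729/17136) = 1685*(17136/28048729) = 28874160/28048729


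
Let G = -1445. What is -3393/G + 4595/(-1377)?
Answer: -115742/117045 ≈ -0.98887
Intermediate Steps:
-3393/G + 4595/(-1377) = -3393/(-1445) + 4595/(-1377) = -3393*(-1/1445) + 4595*(-1/1377) = 3393/1445 - 4595/1377 = -115742/117045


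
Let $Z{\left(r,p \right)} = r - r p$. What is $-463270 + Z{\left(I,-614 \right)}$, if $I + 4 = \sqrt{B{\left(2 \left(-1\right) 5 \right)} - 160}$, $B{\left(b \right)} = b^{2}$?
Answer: $-465730 + 1230 i \sqrt{15} \approx -4.6573 \cdot 10^{5} + 4763.8 i$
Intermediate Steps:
$I = -4 + 2 i \sqrt{15}$ ($I = -4 + \sqrt{\left(2 \left(-1\right) 5\right)^{2} - 160} = -4 + \sqrt{\left(\left(-2\right) 5\right)^{2} - 160} = -4 + \sqrt{\left(-10\right)^{2} - 160} = -4 + \sqrt{100 - 160} = -4 + \sqrt{-60} = -4 + 2 i \sqrt{15} \approx -4.0 + 7.746 i$)
$Z{\left(r,p \right)} = r - p r$
$-463270 + Z{\left(I,-614 \right)} = -463270 + \left(-4 + 2 i \sqrt{15}\right) \left(1 - -614\right) = -463270 + \left(-4 + 2 i \sqrt{15}\right) \left(1 + 614\right) = -463270 + \left(-4 + 2 i \sqrt{15}\right) 615 = -463270 - \left(2460 - 1230 i \sqrt{15}\right) = -465730 + 1230 i \sqrt{15}$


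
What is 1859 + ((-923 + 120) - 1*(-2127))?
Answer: 3183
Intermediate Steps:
1859 + ((-923 + 120) - 1*(-2127)) = 1859 + (-803 + 2127) = 1859 + 1324 = 3183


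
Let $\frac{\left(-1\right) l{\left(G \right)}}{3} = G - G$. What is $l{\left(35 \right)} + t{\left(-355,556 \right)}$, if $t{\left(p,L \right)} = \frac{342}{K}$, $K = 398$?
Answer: $\frac{171}{199} \approx 0.8593$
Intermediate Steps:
$t{\left(p,L \right)} = \frac{171}{199}$ ($t{\left(p,L \right)} = \frac{342}{398} = 342 \cdot \frac{1}{398} = \frac{171}{199}$)
$l{\left(G \right)} = 0$ ($l{\left(G \right)} = - 3 \left(G - G\right) = \left(-3\right) 0 = 0$)
$l{\left(35 \right)} + t{\left(-355,556 \right)} = 0 + \frac{171}{199} = \frac{171}{199}$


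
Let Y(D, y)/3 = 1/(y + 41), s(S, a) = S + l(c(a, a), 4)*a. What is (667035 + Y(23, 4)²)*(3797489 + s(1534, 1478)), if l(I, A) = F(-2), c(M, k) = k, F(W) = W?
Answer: 569724652848692/225 ≈ 2.5321e+12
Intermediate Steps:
l(I, A) = -2
s(S, a) = S - 2*a
Y(D, y) = 3/(41 + y) (Y(D, y) = 3/(y + 41) = 3/(41 + y))
(667035 + Y(23, 4)²)*(3797489 + s(1534, 1478)) = (667035 + (3/(41 + 4))²)*(3797489 + (1534 - 2*1478)) = (667035 + (3/45)²)*(3797489 + (1534 - 2956)) = (667035 + (3*(1/45))²)*(3797489 - 1422) = (667035 + (1/15)²)*3796067 = (667035 + 1/225)*3796067 = (150082876/225)*3796067 = 569724652848692/225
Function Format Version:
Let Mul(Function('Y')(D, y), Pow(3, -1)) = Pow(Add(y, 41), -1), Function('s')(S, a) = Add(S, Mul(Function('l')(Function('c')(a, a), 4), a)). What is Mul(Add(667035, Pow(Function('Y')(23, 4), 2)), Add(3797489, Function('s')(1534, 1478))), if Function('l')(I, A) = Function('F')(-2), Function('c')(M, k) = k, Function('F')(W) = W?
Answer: Rational(569724652848692, 225) ≈ 2.5321e+12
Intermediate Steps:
Function('l')(I, A) = -2
Function('s')(S, a) = Add(S, Mul(-2, a))
Function('Y')(D, y) = Mul(3, Pow(Add(41, y), -1)) (Function('Y')(D, y) = Mul(3, Pow(Add(y, 41), -1)) = Mul(3, Pow(Add(41, y), -1)))
Mul(Add(667035, Pow(Function('Y')(23, 4), 2)), Add(3797489, Function('s')(1534, 1478))) = Mul(Add(667035, Pow(Mul(3, Pow(Add(41, 4), -1)), 2)), Add(3797489, Add(1534, Mul(-2, 1478)))) = Mul(Add(667035, Pow(Mul(3, Pow(45, -1)), 2)), Add(3797489, Add(1534, -2956))) = Mul(Add(667035, Pow(Mul(3, Rational(1, 45)), 2)), Add(3797489, -1422)) = Mul(Add(667035, Pow(Rational(1, 15), 2)), 3796067) = Mul(Add(667035, Rational(1, 225)), 3796067) = Mul(Rational(150082876, 225), 3796067) = Rational(569724652848692, 225)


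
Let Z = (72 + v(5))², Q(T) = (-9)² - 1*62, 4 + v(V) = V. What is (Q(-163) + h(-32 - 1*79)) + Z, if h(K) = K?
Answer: 5237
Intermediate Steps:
v(V) = -4 + V
Q(T) = 19 (Q(T) = 81 - 62 = 19)
Z = 5329 (Z = (72 + (-4 + 5))² = (72 + 1)² = 73² = 5329)
(Q(-163) + h(-32 - 1*79)) + Z = (19 + (-32 - 1*79)) + 5329 = (19 + (-32 - 79)) + 5329 = (19 - 111) + 5329 = -92 + 5329 = 5237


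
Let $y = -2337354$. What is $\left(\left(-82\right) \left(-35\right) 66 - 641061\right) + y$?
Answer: $-2788995$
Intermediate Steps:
$\left(\left(-82\right) \left(-35\right) 66 - 641061\right) + y = \left(\left(-82\right) \left(-35\right) 66 - 641061\right) - 2337354 = \left(2870 \cdot 66 - 641061\right) - 2337354 = \left(189420 - 641061\right) - 2337354 = -451641 - 2337354 = -2788995$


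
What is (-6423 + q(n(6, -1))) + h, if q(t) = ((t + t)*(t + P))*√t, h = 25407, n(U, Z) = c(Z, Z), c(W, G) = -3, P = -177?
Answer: 18984 + 1080*I*√3 ≈ 18984.0 + 1870.6*I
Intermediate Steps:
n(U, Z) = -3
q(t) = 2*t^(3/2)*(-177 + t) (q(t) = ((t + t)*(t - 177))*√t = ((2*t)*(-177 + t))*√t = (2*t*(-177 + t))*√t = 2*t^(3/2)*(-177 + t))
(-6423 + q(n(6, -1))) + h = (-6423 + 2*(-3)^(3/2)*(-177 - 3)) + 25407 = (-6423 + 2*(-3*I*√3)*(-180)) + 25407 = (-6423 + 1080*I*√3) + 25407 = 18984 + 1080*I*√3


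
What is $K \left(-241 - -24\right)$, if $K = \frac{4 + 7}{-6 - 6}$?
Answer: $\frac{2387}{12} \approx 198.92$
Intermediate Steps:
$K = - \frac{11}{12}$ ($K = \frac{11}{-12} = 11 \left(- \frac{1}{12}\right) = - \frac{11}{12} \approx -0.91667$)
$K \left(-241 - -24\right) = - \frac{11 \left(-241 - -24\right)}{12} = - \frac{11 \left(-241 + 24\right)}{12} = \left(- \frac{11}{12}\right) \left(-217\right) = \frac{2387}{12}$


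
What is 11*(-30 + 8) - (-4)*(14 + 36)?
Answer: -42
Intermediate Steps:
11*(-30 + 8) - (-4)*(14 + 36) = 11*(-22) - (-4)*50 = -242 - 1*(-200) = -242 + 200 = -42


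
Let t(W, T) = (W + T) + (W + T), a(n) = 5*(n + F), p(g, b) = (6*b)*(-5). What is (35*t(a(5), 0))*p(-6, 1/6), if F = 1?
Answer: -10500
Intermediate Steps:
p(g, b) = -30*b
a(n) = 5 + 5*n (a(n) = 5*(n + 1) = 5*(1 + n) = 5 + 5*n)
t(W, T) = 2*T + 2*W (t(W, T) = (T + W) + (T + W) = 2*T + 2*W)
(35*t(a(5), 0))*p(-6, 1/6) = (35*(2*0 + 2*(5 + 5*5)))*(-30/6) = (35*(0 + 2*(5 + 25)))*(-30*⅙) = (35*(0 + 2*30))*(-5) = (35*(0 + 60))*(-5) = (35*60)*(-5) = 2100*(-5) = -10500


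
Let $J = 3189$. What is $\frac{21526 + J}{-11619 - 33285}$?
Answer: $- \frac{24715}{44904} \approx -0.5504$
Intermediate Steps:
$\frac{21526 + J}{-11619 - 33285} = \frac{21526 + 3189}{-11619 - 33285} = \frac{24715}{-44904} = 24715 \left(- \frac{1}{44904}\right) = - \frac{24715}{44904}$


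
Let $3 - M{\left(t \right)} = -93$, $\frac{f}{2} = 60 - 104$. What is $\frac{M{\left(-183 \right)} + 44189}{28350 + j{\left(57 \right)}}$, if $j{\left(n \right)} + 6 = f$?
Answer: $\frac{44285}{28256} \approx 1.5673$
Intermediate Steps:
$f = -88$ ($f = 2 \left(60 - 104\right) = 2 \left(-44\right) = -88$)
$j{\left(n \right)} = -94$ ($j{\left(n \right)} = -6 - 88 = -94$)
$M{\left(t \right)} = 96$ ($M{\left(t \right)} = 3 - -93 = 3 + 93 = 96$)
$\frac{M{\left(-183 \right)} + 44189}{28350 + j{\left(57 \right)}} = \frac{96 + 44189}{28350 - 94} = \frac{44285}{28256}$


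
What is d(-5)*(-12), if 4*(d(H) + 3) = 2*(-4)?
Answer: 60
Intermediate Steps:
d(H) = -5 (d(H) = -3 + (2*(-4))/4 = -3 + (¼)*(-8) = -3 - 2 = -5)
d(-5)*(-12) = -5*(-12) = 60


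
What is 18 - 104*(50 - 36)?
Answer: -1438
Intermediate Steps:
18 - 104*(50 - 36) = 18 - 104*14 = 18 - 1456 = -1438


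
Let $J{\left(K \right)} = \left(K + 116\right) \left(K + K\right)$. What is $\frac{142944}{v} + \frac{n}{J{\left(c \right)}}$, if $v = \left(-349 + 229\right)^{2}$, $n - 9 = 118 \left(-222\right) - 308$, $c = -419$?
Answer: $\frac{31175308}{3173925} \approx 9.8223$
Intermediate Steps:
$J{\left(K \right)} = 2 K \left(116 + K\right)$ ($J{\left(K \right)} = \left(116 + K\right) 2 K = 2 K \left(116 + K\right)$)
$n = -26495$ ($n = 9 + \left(118 \left(-222\right) - 308\right) = 9 - 26504 = -26495$)
$v = 14400$ ($v = \left(-120\right)^{2} = 14400$)
$\frac{142944}{v} + \frac{n}{J{\left(c \right)}} = \frac{142944}{14400} - \frac{26495}{2 \left(-419\right) \left(116 - 419\right)} = 142944 \cdot \frac{1}{14400} - \frac{26495}{2 \left(-419\right) \left(-303\right)} = \frac{1489}{150} - \frac{26495}{253914} = \frac{31175308}{3173925}$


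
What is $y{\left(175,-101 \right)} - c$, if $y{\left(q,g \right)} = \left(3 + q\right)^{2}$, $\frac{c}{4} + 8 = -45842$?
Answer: $215084$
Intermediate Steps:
$c = -183400$ ($c = -32 + 4 \left(-45842\right) = -32 - 183368 = -183400$)
$y{\left(175,-101 \right)} - c = \left(3 + 175\right)^{2} - -183400 = 178^{2} + 183400 = 31684 + 183400 = 215084$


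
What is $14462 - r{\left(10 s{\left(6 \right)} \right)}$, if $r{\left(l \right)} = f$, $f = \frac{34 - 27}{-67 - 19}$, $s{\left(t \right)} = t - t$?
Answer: $\frac{1243739}{86} \approx 14462.0$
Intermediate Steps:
$s{\left(t \right)} = 0$
$f = - \frac{7}{86}$ ($f = \frac{34 - 27}{-86} = \left(34 - 27\right) \left(- \frac{1}{86}\right) = 7 \left(- \frac{1}{86}\right) = - \frac{7}{86} \approx -0.081395$)
$r{\left(l \right)} = - \frac{7}{86}$
$14462 - r{\left(10 s{\left(6 \right)} \right)} = 14462 - - \frac{7}{86} = 14462 + \frac{7}{86} = \frac{1243739}{86}$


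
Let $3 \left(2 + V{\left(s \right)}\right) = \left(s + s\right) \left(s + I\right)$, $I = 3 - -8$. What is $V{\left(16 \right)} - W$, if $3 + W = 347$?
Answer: $-58$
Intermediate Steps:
$W = 344$ ($W = -3 + 347 = 344$)
$I = 11$ ($I = 3 + 8 = 11$)
$V{\left(s \right)} = -2 + \frac{2 s \left(11 + s\right)}{3}$ ($V{\left(s \right)} = -2 + \frac{\left(s + s\right) \left(s + 11\right)}{3} = -2 + \frac{2 s \left(11 + s\right)}{3}$)
$V{\left(16 \right)} - W = \left(-2 + \frac{2 \cdot 16^{2}}{3} + \frac{22}{3} \cdot 16\right) - 344 = \left(-2 + \frac{2}{3} \cdot 256 + \frac{352}{3}\right) - 344 = \left(-2 + \frac{512}{3} + \frac{352}{3}\right) - 344 = 286 - 344 = -58$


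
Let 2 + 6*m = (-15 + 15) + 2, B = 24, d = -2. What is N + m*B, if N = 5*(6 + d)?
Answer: 20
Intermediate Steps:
N = 20 (N = 5*(6 - 2) = 5*4 = 20)
m = 0 (m = -1/3 + ((-15 + 15) + 2)/6 = -1/3 + (0 + 2)/6 = -1/3 + (1/6)*2 = -1/3 + 1/3 = 0)
N + m*B = 20 + 0*24 = 20 + 0 = 20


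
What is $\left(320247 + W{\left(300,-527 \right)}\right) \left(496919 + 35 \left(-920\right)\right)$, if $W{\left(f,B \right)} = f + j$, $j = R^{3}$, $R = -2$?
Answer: $148960563541$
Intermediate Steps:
$j = -8$ ($j = \left(-2\right)^{3} = -8$)
$W{\left(f,B \right)} = -8 + f$ ($W{\left(f,B \right)} = f - 8 = -8 + f$)
$\left(320247 + W{\left(300,-527 \right)}\right) \left(496919 + 35 \left(-920\right)\right) = \left(320247 + \left(-8 + 300\right)\right) \left(496919 + 35 \left(-920\right)\right) = \left(320247 + 292\right) \left(496919 - 32200\right) = 320539 \cdot 464719 = 148960563541$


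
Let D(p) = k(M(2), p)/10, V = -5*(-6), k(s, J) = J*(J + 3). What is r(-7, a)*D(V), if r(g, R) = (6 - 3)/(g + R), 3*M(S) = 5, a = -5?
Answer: -99/4 ≈ -24.750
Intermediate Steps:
M(S) = 5/3 (M(S) = (⅓)*5 = 5/3)
r(g, R) = 3/(R + g)
k(s, J) = J*(3 + J)
V = 30
D(p) = p*(3 + p)/10 (D(p) = (p*(3 + p))/10 = (p*(3 + p))*(⅒) = p*(3 + p)/10)
r(-7, a)*D(V) = (3/(-5 - 7))*((⅒)*30*(3 + 30)) = (3/(-12))*((⅒)*30*33) = (3*(-1/12))*99 = -¼*99 = -99/4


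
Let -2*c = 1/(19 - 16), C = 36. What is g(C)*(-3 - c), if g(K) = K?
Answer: -102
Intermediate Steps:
c = -1/6 (c = -1/(2*(19 - 16)) = -1/2/3 = -1/2*1/3 = -1/6 ≈ -0.16667)
g(C)*(-3 - c) = 36*(-3 - 1*(-1/6)) = 36*(-3 + 1/6) = 36*(-17/6) = -102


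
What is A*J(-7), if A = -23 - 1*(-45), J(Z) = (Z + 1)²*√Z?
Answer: 792*I*√7 ≈ 2095.4*I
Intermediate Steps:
J(Z) = √Z*(1 + Z)² (J(Z) = (1 + Z)²*√Z = √Z*(1 + Z)²)
A = 22 (A = -23 + 45 = 22)
A*J(-7) = 22*(√(-7)*(1 - 7)²) = 22*((I*√7)*(-6)²) = 22*((I*√7)*36) = 22*(36*I*√7) = 792*I*√7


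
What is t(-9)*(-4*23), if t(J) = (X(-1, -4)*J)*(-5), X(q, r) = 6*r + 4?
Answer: 82800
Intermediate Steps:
X(q, r) = 4 + 6*r
t(J) = 100*J (t(J) = ((4 + 6*(-4))*J)*(-5) = ((4 - 24)*J)*(-5) = -20*J*(-5) = 100*J)
t(-9)*(-4*23) = (100*(-9))*(-4*23) = -900*(-92) = 82800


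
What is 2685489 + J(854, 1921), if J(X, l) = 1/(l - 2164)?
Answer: 652573826/243 ≈ 2.6855e+6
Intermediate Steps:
J(X, l) = 1/(-2164 + l)
2685489 + J(854, 1921) = 2685489 + 1/(-2164 + 1921) = 2685489 + 1/(-243) = 2685489 - 1/243 = 652573826/243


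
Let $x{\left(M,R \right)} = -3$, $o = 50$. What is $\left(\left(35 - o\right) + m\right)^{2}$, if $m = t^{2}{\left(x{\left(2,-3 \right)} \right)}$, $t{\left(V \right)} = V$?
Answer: $36$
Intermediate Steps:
$m = 9$ ($m = \left(-3\right)^{2} = 9$)
$\left(\left(35 - o\right) + m\right)^{2} = \left(\left(35 - 50\right) + 9\right)^{2} = \left(-15 + 9\right)^{2} = \left(-6\right)^{2} = 36$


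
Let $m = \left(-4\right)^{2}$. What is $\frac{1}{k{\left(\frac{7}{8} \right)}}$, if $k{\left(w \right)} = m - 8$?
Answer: $\frac{1}{8} \approx 0.125$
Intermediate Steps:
$m = 16$
$k{\left(w \right)} = 8$ ($k{\left(w \right)} = 16 - 8 = 8$)
$\frac{1}{k{\left(\frac{7}{8} \right)}} = \frac{1}{8}$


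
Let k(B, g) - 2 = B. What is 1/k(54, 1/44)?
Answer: 1/56 ≈ 0.017857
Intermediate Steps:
k(B, g) = 2 + B
1/k(54, 1/44) = 1/(2 + 54) = 1/56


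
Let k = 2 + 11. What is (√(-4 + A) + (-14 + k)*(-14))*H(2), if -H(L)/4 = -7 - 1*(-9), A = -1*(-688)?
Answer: -112 - 48*√19 ≈ -321.23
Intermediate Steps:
A = 688
H(L) = -8 (H(L) = -4*(-7 - 1*(-9)) = -4*(-7 + 9) = -4*2 = -8)
k = 13
(√(-4 + A) + (-14 + k)*(-14))*H(2) = (√(-4 + 688) + (-14 + 13)*(-14))*(-8) = (√684 - 1*(-14))*(-8) = (6*√19 + 14)*(-8) = (14 + 6*√19)*(-8) = -112 - 48*√19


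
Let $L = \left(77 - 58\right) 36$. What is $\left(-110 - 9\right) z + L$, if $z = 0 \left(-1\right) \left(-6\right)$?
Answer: $684$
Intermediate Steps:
$z = 0$ ($z = 0 \left(-6\right) = 0$)
$L = 684$ ($L = 19 \cdot 36 = 684$)
$\left(-110 - 9\right) z + L = \left(-110 - 9\right) 0 + 684 = \left(-119\right) 0 + 684 = 0 + 684 = 684$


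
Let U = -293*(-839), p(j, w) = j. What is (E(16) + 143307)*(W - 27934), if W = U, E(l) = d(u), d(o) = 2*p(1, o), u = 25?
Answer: 31226027937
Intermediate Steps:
d(o) = 2 (d(o) = 2*1 = 2)
E(l) = 2
U = 245827
W = 245827
(E(16) + 143307)*(W - 27934) = (2 + 143307)*(245827 - 27934) = 143309*217893 = 31226027937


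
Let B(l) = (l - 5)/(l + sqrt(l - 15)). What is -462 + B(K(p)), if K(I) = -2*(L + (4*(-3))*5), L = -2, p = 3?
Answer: -1005514/2181 - 17*sqrt(109)/2181 ≈ -461.11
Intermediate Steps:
K(I) = 124 (K(I) = -2*(-2 + (4*(-3))*5) = -2*(-2 - 12*5) = -2*(-2 - 60) = -2*(-62) = 124)
B(l) = (-5 + l)/(l + sqrt(-15 + l))
-462 + B(K(p)) = -462 + (-5 + 124)/(124 + sqrt(-15 + 124)) = -462 + 119/(124 + sqrt(109))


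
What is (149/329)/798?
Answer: 149/262542 ≈ 0.00056753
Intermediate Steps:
(149/329)/798 = (149*(1/329))*(1/798) = (149/329)*(1/798) = 149/262542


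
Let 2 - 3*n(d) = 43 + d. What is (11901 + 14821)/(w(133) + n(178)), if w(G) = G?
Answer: 13361/30 ≈ 445.37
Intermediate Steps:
n(d) = -41/3 - d/3 (n(d) = ⅔ - (43 + d)/3 = ⅔ + (-43/3 - d/3) = -41/3 - d/3)
(11901 + 14821)/(w(133) + n(178)) = (11901 + 14821)/(133 + (-41/3 - ⅓*178)) = 26722/(133 + (-41/3 - 178/3)) = 26722/(133 - 73) = 26722/60 = 26722*(1/60) = 13361/30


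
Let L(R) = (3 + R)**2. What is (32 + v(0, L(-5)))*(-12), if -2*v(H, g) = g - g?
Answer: -384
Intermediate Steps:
v(H, g) = 0 (v(H, g) = -(g - g)/2 = -1/2*0 = 0)
(32 + v(0, L(-5)))*(-12) = (32 + 0)*(-12) = 32*(-12) = -384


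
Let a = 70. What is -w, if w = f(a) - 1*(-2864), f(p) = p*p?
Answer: -7764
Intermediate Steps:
f(p) = p²
w = 7764 (w = 70² - 1*(-2864) = 4900 + 2864 = 7764)
-w = -1*7764 = -7764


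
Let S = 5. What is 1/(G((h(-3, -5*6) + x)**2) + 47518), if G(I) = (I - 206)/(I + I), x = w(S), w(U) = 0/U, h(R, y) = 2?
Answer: 4/189971 ≈ 2.1056e-5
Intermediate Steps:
w(U) = 0
x = 0
G(I) = (-206 + I)/(2*I) (G(I) = (-206 + I)/((2*I)) = (-206 + I)*(1/(2*I)) = (-206 + I)/(2*I))
1/(G((h(-3, -5*6) + x)**2) + 47518) = 1/((-206 + (2 + 0)**2)/(2*((2 + 0)**2)) + 47518) = 1/((-206 + 2**2)/(2*(2**2)) + 47518) = 1/((1/2)*(-206 + 4)/4 + 47518) = 1/((1/2)*(1/4)*(-202) + 47518) = 1/(-101/4 + 47518) = 1/(189971/4) = 4/189971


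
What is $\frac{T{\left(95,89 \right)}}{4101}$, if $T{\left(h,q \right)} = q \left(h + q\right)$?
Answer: $\frac{16376}{4101} \approx 3.9932$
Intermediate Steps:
$\frac{T{\left(95,89 \right)}}{4101} = \frac{89 \left(95 + 89\right)}{4101} = 89 \cdot 184 \cdot \frac{1}{4101} = 16376 \cdot \frac{1}{4101} = \frac{16376}{4101}$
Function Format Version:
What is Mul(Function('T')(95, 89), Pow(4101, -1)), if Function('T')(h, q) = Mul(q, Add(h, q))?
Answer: Rational(16376, 4101) ≈ 3.9932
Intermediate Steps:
Mul(Function('T')(95, 89), Pow(4101, -1)) = Mul(Mul(89, Add(95, 89)), Pow(4101, -1)) = Mul(Mul(89, 184), Rational(1, 4101)) = Mul(16376, Rational(1, 4101)) = Rational(16376, 4101)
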